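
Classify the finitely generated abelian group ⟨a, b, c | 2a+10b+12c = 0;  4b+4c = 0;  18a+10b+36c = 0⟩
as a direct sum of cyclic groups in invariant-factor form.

rank_ℚ(R)=3; free=3−3=0
SNF(R) diag = [2, 4, 8] → torsion [2, 4, 8]

Answer: M ≅ ℤ/2 ⊕ ℤ/4 ⊕ ℤ/8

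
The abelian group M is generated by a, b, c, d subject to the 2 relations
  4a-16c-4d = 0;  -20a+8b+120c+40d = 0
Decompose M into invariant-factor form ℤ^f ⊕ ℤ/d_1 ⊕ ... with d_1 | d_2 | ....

rank_ℚ(R)=2; free=4−2=2
SNF(R) diag = [4, 4] → torsion [4, 4]

Answer: M ≅ ℤ^2 ⊕ ℤ/4 ⊕ ℤ/4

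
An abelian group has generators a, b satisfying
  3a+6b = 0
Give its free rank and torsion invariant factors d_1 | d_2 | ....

Answer: M ≅ ℤ^1 ⊕ ℤ/3

Derivation:
rank_ℚ(R)=1; free=2−1=1
SNF(R) diag = [3] → torsion [3]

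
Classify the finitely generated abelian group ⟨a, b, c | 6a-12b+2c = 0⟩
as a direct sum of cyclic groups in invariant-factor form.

rank_ℚ(R)=1; free=3−1=2
SNF(R) diag = [2] → torsion [2]

Answer: M ≅ ℤ^2 ⊕ ℤ/2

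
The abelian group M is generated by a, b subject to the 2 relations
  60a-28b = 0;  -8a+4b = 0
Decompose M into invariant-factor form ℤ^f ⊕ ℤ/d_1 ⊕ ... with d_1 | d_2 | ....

rank_ℚ(R)=2; free=2−2=0
SNF(R) diag = [4, 4] → torsion [4, 4]

Answer: M ≅ ℤ/4 ⊕ ℤ/4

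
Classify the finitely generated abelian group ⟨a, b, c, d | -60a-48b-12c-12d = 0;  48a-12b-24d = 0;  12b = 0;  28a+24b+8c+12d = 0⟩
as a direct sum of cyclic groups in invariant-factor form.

Answer: M ≅ ℤ/4 ⊕ ℤ/12 ⊕ ℤ/12 ⊕ ℤ/24

Derivation:
rank_ℚ(R)=4; free=4−4=0
SNF(R) diag = [4, 12, 12, 24] → torsion [4, 12, 12, 24]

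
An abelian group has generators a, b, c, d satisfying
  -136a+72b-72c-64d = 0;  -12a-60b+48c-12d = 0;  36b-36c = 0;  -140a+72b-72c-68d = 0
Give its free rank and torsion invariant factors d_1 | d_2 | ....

rank_ℚ(R)=4; free=4−4=0
SNF(R) diag = [4, 12, 36, 72] → torsion [4, 12, 36, 72]

Answer: M ≅ ℤ/4 ⊕ ℤ/12 ⊕ ℤ/36 ⊕ ℤ/72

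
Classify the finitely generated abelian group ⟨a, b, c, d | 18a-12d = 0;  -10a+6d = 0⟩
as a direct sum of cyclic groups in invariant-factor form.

Answer: M ≅ ℤ^2 ⊕ ℤ/2 ⊕ ℤ/6

Derivation:
rank_ℚ(R)=2; free=4−2=2
SNF(R) diag = [2, 6] → torsion [2, 6]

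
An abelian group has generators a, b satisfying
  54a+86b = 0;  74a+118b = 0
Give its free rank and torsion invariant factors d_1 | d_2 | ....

Answer: M ≅ ℤ/2 ⊕ ℤ/4

Derivation:
rank_ℚ(R)=2; free=2−2=0
SNF(R) diag = [2, 4] → torsion [2, 4]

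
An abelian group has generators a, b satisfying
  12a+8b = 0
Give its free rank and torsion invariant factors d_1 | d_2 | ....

Answer: M ≅ ℤ^1 ⊕ ℤ/4

Derivation:
rank_ℚ(R)=1; free=2−1=1
SNF(R) diag = [4] → torsion [4]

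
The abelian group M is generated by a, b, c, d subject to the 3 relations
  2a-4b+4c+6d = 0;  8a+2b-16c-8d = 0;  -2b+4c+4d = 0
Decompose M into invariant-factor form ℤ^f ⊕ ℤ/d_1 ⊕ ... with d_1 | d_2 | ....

Answer: M ≅ ℤ^1 ⊕ ℤ/2 ⊕ ℤ/2 ⊕ ℤ/4

Derivation:
rank_ℚ(R)=3; free=4−3=1
SNF(R) diag = [2, 2, 4] → torsion [2, 2, 4]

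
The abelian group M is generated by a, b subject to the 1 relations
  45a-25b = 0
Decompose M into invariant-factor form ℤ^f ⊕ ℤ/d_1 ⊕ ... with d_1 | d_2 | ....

rank_ℚ(R)=1; free=2−1=1
SNF(R) diag = [5] → torsion [5]

Answer: M ≅ ℤ^1 ⊕ ℤ/5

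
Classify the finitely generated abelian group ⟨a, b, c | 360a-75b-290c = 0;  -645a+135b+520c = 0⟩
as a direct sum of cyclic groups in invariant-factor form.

Answer: M ≅ ℤ^1 ⊕ ℤ/5 ⊕ ℤ/15

Derivation:
rank_ℚ(R)=2; free=3−2=1
SNF(R) diag = [5, 15] → torsion [5, 15]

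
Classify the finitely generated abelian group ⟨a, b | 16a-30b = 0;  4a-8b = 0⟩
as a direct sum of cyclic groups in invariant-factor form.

Answer: M ≅ ℤ/2 ⊕ ℤ/4

Derivation:
rank_ℚ(R)=2; free=2−2=0
SNF(R) diag = [2, 4] → torsion [2, 4]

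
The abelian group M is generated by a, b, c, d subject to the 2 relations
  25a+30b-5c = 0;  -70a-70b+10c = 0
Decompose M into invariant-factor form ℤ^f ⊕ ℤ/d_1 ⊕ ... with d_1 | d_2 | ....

Answer: M ≅ ℤ^2 ⊕ ℤ/5 ⊕ ℤ/10

Derivation:
rank_ℚ(R)=2; free=4−2=2
SNF(R) diag = [5, 10] → torsion [5, 10]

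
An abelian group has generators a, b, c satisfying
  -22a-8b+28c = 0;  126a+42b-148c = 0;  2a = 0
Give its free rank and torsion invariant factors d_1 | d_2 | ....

rank_ℚ(R)=3; free=3−3=0
SNF(R) diag = [2, 2, 4] → torsion [2, 2, 4]

Answer: M ≅ ℤ/2 ⊕ ℤ/2 ⊕ ℤ/4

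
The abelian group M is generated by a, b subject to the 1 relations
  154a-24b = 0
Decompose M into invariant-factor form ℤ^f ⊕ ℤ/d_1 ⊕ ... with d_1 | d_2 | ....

rank_ℚ(R)=1; free=2−1=1
SNF(R) diag = [2] → torsion [2]

Answer: M ≅ ℤ^1 ⊕ ℤ/2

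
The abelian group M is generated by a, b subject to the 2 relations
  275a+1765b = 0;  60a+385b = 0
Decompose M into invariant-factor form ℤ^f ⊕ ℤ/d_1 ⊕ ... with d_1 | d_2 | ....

Answer: M ≅ ℤ/5 ⊕ ℤ/5

Derivation:
rank_ℚ(R)=2; free=2−2=0
SNF(R) diag = [5, 5] → torsion [5, 5]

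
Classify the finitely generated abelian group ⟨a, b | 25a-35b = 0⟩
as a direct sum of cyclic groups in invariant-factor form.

Answer: M ≅ ℤ^1 ⊕ ℤ/5

Derivation:
rank_ℚ(R)=1; free=2−1=1
SNF(R) diag = [5] → torsion [5]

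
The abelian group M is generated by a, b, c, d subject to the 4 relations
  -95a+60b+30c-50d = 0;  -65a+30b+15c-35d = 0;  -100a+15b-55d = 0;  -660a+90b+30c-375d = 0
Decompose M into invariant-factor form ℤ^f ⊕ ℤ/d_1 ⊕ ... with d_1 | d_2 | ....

Answer: M ≅ ℤ/5 ⊕ ℤ/15 ⊕ ℤ/15 ⊕ ℤ/45

Derivation:
rank_ℚ(R)=4; free=4−4=0
SNF(R) diag = [5, 15, 15, 45] → torsion [5, 15, 15, 45]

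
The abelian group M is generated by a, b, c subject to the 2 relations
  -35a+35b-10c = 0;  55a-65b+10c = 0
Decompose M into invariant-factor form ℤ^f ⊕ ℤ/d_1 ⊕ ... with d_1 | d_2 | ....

rank_ℚ(R)=2; free=3−2=1
SNF(R) diag = [5, 10] → torsion [5, 10]

Answer: M ≅ ℤ^1 ⊕ ℤ/5 ⊕ ℤ/10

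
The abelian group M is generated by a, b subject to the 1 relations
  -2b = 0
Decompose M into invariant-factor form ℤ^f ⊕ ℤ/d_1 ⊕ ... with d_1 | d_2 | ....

Answer: M ≅ ℤ^1 ⊕ ℤ/2

Derivation:
rank_ℚ(R)=1; free=2−1=1
SNF(R) diag = [2] → torsion [2]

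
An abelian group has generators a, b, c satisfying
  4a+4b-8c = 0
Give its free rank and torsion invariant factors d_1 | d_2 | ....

rank_ℚ(R)=1; free=3−1=2
SNF(R) diag = [4] → torsion [4]

Answer: M ≅ ℤ^2 ⊕ ℤ/4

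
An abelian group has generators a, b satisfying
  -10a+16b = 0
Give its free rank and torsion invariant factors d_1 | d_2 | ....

rank_ℚ(R)=1; free=2−1=1
SNF(R) diag = [2] → torsion [2]

Answer: M ≅ ℤ^1 ⊕ ℤ/2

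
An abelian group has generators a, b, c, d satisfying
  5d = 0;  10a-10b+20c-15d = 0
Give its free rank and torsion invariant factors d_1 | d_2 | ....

rank_ℚ(R)=2; free=4−2=2
SNF(R) diag = [5, 10] → torsion [5, 10]

Answer: M ≅ ℤ^2 ⊕ ℤ/5 ⊕ ℤ/10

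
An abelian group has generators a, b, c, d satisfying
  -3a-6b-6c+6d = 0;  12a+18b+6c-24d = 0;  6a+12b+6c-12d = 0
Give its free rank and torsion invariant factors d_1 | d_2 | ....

Answer: M ≅ ℤ^1 ⊕ ℤ/3 ⊕ ℤ/6 ⊕ ℤ/6

Derivation:
rank_ℚ(R)=3; free=4−3=1
SNF(R) diag = [3, 6, 6] → torsion [3, 6, 6]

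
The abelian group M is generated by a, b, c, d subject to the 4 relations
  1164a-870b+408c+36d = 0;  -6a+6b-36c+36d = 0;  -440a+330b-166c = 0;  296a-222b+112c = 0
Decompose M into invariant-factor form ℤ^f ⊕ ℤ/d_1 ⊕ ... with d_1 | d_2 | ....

rank_ℚ(R)=4; free=4−4=0
SNF(R) diag = [2, 6, 18, 36] → torsion [2, 6, 18, 36]

Answer: M ≅ ℤ/2 ⊕ ℤ/6 ⊕ ℤ/18 ⊕ ℤ/36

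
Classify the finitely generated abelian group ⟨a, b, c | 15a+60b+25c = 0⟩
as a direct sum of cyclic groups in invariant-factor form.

rank_ℚ(R)=1; free=3−1=2
SNF(R) diag = [5] → torsion [5]

Answer: M ≅ ℤ^2 ⊕ ℤ/5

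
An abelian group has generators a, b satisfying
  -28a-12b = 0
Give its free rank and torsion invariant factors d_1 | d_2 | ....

rank_ℚ(R)=1; free=2−1=1
SNF(R) diag = [4] → torsion [4]

Answer: M ≅ ℤ^1 ⊕ ℤ/4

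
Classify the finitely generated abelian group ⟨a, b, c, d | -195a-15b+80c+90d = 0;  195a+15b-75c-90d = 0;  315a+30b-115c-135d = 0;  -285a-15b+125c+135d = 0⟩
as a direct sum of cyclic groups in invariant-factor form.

rank_ℚ(R)=4; free=4−4=0
SNF(R) diag = [5, 15, 15, 45] → torsion [5, 15, 15, 45]

Answer: M ≅ ℤ/5 ⊕ ℤ/15 ⊕ ℤ/15 ⊕ ℤ/45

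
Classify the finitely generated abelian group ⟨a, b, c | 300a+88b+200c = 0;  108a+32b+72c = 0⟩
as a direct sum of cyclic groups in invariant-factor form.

rank_ℚ(R)=2; free=3−2=1
SNF(R) diag = [4, 8] → torsion [4, 8]

Answer: M ≅ ℤ^1 ⊕ ℤ/4 ⊕ ℤ/8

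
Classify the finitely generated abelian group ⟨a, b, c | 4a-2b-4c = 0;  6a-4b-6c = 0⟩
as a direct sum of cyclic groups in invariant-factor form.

rank_ℚ(R)=2; free=3−2=1
SNF(R) diag = [2, 2] → torsion [2, 2]

Answer: M ≅ ℤ^1 ⊕ ℤ/2 ⊕ ℤ/2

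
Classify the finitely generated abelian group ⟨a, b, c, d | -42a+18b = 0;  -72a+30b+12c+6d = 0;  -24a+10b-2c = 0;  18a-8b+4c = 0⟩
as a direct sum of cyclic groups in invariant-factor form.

Answer: M ≅ ℤ/2 ⊕ ℤ/6 ⊕ ℤ/6 ⊕ ℤ/6

Derivation:
rank_ℚ(R)=4; free=4−4=0
SNF(R) diag = [2, 6, 6, 6] → torsion [2, 6, 6, 6]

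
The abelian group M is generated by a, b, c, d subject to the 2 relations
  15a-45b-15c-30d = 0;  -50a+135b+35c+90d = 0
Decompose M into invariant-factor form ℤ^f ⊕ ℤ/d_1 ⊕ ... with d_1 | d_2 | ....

rank_ℚ(R)=2; free=4−2=2
SNF(R) diag = [5, 15] → torsion [5, 15]

Answer: M ≅ ℤ^2 ⊕ ℤ/5 ⊕ ℤ/15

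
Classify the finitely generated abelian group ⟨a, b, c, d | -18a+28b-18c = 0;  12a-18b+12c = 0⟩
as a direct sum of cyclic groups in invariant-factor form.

Answer: M ≅ ℤ^2 ⊕ ℤ/2 ⊕ ℤ/6

Derivation:
rank_ℚ(R)=2; free=4−2=2
SNF(R) diag = [2, 6] → torsion [2, 6]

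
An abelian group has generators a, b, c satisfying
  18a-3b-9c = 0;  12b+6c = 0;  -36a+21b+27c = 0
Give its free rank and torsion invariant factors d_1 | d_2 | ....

rank_ℚ(R)=3; free=3−3=0
SNF(R) diag = [3, 6, 18] → torsion [3, 6, 18]

Answer: M ≅ ℤ/3 ⊕ ℤ/6 ⊕ ℤ/18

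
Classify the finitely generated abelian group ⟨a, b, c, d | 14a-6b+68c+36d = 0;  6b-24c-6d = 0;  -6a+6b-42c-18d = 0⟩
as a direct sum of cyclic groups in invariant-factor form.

Answer: M ≅ ℤ^1 ⊕ ℤ/2 ⊕ ℤ/6 ⊕ ℤ/6

Derivation:
rank_ℚ(R)=3; free=4−3=1
SNF(R) diag = [2, 6, 6] → torsion [2, 6, 6]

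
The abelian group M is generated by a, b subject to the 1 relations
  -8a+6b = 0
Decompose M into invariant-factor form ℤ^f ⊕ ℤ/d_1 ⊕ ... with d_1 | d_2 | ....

rank_ℚ(R)=1; free=2−1=1
SNF(R) diag = [2] → torsion [2]

Answer: M ≅ ℤ^1 ⊕ ℤ/2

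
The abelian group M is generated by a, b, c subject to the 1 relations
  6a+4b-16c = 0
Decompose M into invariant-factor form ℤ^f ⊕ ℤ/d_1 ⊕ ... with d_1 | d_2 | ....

rank_ℚ(R)=1; free=3−1=2
SNF(R) diag = [2] → torsion [2]

Answer: M ≅ ℤ^2 ⊕ ℤ/2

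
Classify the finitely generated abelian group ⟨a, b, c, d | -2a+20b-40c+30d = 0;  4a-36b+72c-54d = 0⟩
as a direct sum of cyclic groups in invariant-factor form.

Answer: M ≅ ℤ^2 ⊕ ℤ/2 ⊕ ℤ/2

Derivation:
rank_ℚ(R)=2; free=4−2=2
SNF(R) diag = [2, 2] → torsion [2, 2]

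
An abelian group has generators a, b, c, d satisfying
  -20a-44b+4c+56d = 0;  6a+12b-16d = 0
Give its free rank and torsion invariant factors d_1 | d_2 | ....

rank_ℚ(R)=2; free=4−2=2
SNF(R) diag = [2, 4] → torsion [2, 4]

Answer: M ≅ ℤ^2 ⊕ ℤ/2 ⊕ ℤ/4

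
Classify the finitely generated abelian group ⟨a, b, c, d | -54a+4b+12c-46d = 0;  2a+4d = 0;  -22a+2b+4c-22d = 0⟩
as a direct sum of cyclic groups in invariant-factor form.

Answer: M ≅ ℤ^1 ⊕ ℤ/2 ⊕ ℤ/2 ⊕ ℤ/2

Derivation:
rank_ℚ(R)=3; free=4−3=1
SNF(R) diag = [2, 2, 2] → torsion [2, 2, 2]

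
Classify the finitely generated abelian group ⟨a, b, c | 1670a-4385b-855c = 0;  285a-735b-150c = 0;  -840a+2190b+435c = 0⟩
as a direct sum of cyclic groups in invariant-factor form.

Answer: M ≅ ℤ/5 ⊕ ℤ/15 ⊕ ℤ/45

Derivation:
rank_ℚ(R)=3; free=3−3=0
SNF(R) diag = [5, 15, 45] → torsion [5, 15, 45]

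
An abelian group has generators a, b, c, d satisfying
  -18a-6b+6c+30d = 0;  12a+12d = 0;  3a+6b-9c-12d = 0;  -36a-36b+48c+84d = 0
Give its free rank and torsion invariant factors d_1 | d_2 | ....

Answer: M ≅ ℤ/3 ⊕ ℤ/6 ⊕ ℤ/12 ⊕ ℤ/36

Derivation:
rank_ℚ(R)=4; free=4−4=0
SNF(R) diag = [3, 6, 12, 36] → torsion [3, 6, 12, 36]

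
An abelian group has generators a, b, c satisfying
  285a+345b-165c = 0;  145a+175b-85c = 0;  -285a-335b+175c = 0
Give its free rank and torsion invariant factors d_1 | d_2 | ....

Answer: M ≅ ℤ/5 ⊕ ℤ/10 ⊕ ℤ/30

Derivation:
rank_ℚ(R)=3; free=3−3=0
SNF(R) diag = [5, 10, 30] → torsion [5, 10, 30]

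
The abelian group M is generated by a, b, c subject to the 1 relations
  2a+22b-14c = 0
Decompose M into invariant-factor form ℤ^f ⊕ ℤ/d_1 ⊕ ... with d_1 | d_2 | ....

Answer: M ≅ ℤ^2 ⊕ ℤ/2

Derivation:
rank_ℚ(R)=1; free=3−1=2
SNF(R) diag = [2] → torsion [2]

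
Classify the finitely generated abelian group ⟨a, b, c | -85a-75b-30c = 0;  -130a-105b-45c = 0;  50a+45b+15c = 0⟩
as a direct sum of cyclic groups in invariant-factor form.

rank_ℚ(R)=3; free=3−3=0
SNF(R) diag = [5, 15, 30] → torsion [5, 15, 30]

Answer: M ≅ ℤ/5 ⊕ ℤ/15 ⊕ ℤ/30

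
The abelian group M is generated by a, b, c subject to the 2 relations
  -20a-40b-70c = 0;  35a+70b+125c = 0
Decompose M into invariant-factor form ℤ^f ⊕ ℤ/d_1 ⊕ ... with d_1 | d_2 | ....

rank_ℚ(R)=2; free=3−2=1
SNF(R) diag = [5, 10] → torsion [5, 10]

Answer: M ≅ ℤ^1 ⊕ ℤ/5 ⊕ ℤ/10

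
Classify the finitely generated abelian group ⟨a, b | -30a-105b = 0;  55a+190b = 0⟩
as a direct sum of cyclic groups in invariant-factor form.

Answer: M ≅ ℤ/5 ⊕ ℤ/15

Derivation:
rank_ℚ(R)=2; free=2−2=0
SNF(R) diag = [5, 15] → torsion [5, 15]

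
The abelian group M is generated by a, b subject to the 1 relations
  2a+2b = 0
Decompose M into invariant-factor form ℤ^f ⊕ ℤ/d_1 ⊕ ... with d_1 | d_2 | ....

rank_ℚ(R)=1; free=2−1=1
SNF(R) diag = [2] → torsion [2]

Answer: M ≅ ℤ^1 ⊕ ℤ/2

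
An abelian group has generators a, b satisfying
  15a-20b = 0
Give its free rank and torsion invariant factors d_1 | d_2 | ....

Answer: M ≅ ℤ^1 ⊕ ℤ/5

Derivation:
rank_ℚ(R)=1; free=2−1=1
SNF(R) diag = [5] → torsion [5]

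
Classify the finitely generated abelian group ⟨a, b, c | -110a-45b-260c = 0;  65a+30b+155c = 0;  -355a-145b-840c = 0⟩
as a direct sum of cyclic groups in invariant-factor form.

rank_ℚ(R)=3; free=3−3=0
SNF(R) diag = [5, 5, 15] → torsion [5, 5, 15]

Answer: M ≅ ℤ/5 ⊕ ℤ/5 ⊕ ℤ/15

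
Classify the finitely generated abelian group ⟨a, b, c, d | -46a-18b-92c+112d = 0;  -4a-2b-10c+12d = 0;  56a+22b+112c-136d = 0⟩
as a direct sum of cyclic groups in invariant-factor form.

Answer: M ≅ ℤ^1 ⊕ ℤ/2 ⊕ ℤ/2 ⊕ ℤ/2

Derivation:
rank_ℚ(R)=3; free=4−3=1
SNF(R) diag = [2, 2, 2] → torsion [2, 2, 2]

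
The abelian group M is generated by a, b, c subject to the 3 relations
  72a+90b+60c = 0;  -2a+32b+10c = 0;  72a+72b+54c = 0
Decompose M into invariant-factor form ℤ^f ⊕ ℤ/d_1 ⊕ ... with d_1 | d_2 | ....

Answer: M ≅ ℤ/2 ⊕ ℤ/6 ⊕ ℤ/18

Derivation:
rank_ℚ(R)=3; free=3−3=0
SNF(R) diag = [2, 6, 18] → torsion [2, 6, 18]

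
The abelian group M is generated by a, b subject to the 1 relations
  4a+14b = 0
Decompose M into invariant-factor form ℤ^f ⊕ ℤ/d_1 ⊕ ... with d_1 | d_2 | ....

Answer: M ≅ ℤ^1 ⊕ ℤ/2

Derivation:
rank_ℚ(R)=1; free=2−1=1
SNF(R) diag = [2] → torsion [2]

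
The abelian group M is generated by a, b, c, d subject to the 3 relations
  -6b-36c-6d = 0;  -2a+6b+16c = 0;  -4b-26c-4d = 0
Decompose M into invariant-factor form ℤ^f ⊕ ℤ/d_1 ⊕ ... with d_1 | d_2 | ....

Answer: M ≅ ℤ^1 ⊕ ℤ/2 ⊕ ℤ/2 ⊕ ℤ/6

Derivation:
rank_ℚ(R)=3; free=4−3=1
SNF(R) diag = [2, 2, 6] → torsion [2, 2, 6]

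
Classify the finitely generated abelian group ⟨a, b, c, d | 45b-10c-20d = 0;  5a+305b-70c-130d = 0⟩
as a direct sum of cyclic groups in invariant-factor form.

rank_ℚ(R)=2; free=4−2=2
SNF(R) diag = [5, 5] → torsion [5, 5]

Answer: M ≅ ℤ^2 ⊕ ℤ/5 ⊕ ℤ/5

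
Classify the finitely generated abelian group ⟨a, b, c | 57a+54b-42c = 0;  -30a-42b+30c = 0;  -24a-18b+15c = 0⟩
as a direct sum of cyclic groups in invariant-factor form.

rank_ℚ(R)=3; free=3−3=0
SNF(R) diag = [3, 3, 6] → torsion [3, 3, 6]

Answer: M ≅ ℤ/3 ⊕ ℤ/3 ⊕ ℤ/6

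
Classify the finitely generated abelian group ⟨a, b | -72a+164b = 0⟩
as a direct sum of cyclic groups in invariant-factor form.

Answer: M ≅ ℤ^1 ⊕ ℤ/4

Derivation:
rank_ℚ(R)=1; free=2−1=1
SNF(R) diag = [4] → torsion [4]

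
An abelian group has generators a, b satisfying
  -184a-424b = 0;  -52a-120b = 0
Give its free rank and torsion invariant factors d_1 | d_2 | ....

Answer: M ≅ ℤ/4 ⊕ ℤ/8

Derivation:
rank_ℚ(R)=2; free=2−2=0
SNF(R) diag = [4, 8] → torsion [4, 8]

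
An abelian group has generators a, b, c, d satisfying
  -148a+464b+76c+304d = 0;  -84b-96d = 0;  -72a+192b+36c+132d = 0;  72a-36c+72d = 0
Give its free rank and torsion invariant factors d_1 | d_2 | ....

rank_ℚ(R)=4; free=4−4=0
SNF(R) diag = [4, 12, 36, 108] → torsion [4, 12, 36, 108]

Answer: M ≅ ℤ/4 ⊕ ℤ/12 ⊕ ℤ/36 ⊕ ℤ/108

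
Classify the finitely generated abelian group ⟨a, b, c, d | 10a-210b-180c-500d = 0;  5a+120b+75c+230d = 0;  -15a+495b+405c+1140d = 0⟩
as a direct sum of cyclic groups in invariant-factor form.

Answer: M ≅ ℤ^1 ⊕ ℤ/5 ⊕ ℤ/15 ⊕ ℤ/30

Derivation:
rank_ℚ(R)=3; free=4−3=1
SNF(R) diag = [5, 15, 30] → torsion [5, 15, 30]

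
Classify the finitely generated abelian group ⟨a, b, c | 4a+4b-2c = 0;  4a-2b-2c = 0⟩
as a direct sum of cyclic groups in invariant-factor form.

rank_ℚ(R)=2; free=3−2=1
SNF(R) diag = [2, 6] → torsion [2, 6]

Answer: M ≅ ℤ^1 ⊕ ℤ/2 ⊕ ℤ/6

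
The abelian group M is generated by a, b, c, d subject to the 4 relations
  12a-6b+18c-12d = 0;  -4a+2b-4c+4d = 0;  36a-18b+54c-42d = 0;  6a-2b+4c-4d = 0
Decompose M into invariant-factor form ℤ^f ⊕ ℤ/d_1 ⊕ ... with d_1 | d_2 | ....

rank_ℚ(R)=4; free=4−4=0
SNF(R) diag = [2, 2, 6, 6] → torsion [2, 2, 6, 6]

Answer: M ≅ ℤ/2 ⊕ ℤ/2 ⊕ ℤ/6 ⊕ ℤ/6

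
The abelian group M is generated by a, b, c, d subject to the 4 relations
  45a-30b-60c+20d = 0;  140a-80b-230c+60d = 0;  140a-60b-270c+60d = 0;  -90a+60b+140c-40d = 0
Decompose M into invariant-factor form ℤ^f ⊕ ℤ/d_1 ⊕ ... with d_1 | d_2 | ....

rank_ℚ(R)=4; free=4−4=0
SNF(R) diag = [5, 10, 20, 40] → torsion [5, 10, 20, 40]

Answer: M ≅ ℤ/5 ⊕ ℤ/10 ⊕ ℤ/20 ⊕ ℤ/40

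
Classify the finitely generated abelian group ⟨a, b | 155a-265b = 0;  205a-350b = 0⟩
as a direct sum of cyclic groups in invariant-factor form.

Answer: M ≅ ℤ/5 ⊕ ℤ/15

Derivation:
rank_ℚ(R)=2; free=2−2=0
SNF(R) diag = [5, 15] → torsion [5, 15]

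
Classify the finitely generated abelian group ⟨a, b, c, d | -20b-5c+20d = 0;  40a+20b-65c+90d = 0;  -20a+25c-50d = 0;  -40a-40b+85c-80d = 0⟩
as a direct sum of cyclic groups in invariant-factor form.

Answer: M ≅ ℤ/5 ⊕ ℤ/10 ⊕ ℤ/20 ⊕ ℤ/20

Derivation:
rank_ℚ(R)=4; free=4−4=0
SNF(R) diag = [5, 10, 20, 20] → torsion [5, 10, 20, 20]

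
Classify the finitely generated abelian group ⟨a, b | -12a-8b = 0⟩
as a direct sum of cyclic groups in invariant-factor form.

rank_ℚ(R)=1; free=2−1=1
SNF(R) diag = [4] → torsion [4]

Answer: M ≅ ℤ^1 ⊕ ℤ/4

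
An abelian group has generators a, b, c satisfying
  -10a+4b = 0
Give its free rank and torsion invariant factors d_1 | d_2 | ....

rank_ℚ(R)=1; free=3−1=2
SNF(R) diag = [2] → torsion [2]

Answer: M ≅ ℤ^2 ⊕ ℤ/2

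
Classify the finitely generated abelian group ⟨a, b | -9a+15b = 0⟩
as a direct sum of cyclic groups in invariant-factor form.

rank_ℚ(R)=1; free=2−1=1
SNF(R) diag = [3] → torsion [3]

Answer: M ≅ ℤ^1 ⊕ ℤ/3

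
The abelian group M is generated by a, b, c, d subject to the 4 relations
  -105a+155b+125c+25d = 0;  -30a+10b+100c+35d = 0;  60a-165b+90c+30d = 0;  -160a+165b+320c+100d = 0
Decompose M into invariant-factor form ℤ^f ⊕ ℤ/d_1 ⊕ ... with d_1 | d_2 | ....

rank_ℚ(R)=4; free=4−4=0
SNF(R) diag = [5, 5, 15, 30] → torsion [5, 5, 15, 30]

Answer: M ≅ ℤ/5 ⊕ ℤ/5 ⊕ ℤ/15 ⊕ ℤ/30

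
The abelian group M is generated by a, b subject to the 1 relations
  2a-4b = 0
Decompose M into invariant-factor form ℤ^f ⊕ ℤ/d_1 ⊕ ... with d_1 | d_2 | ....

Answer: M ≅ ℤ^1 ⊕ ℤ/2

Derivation:
rank_ℚ(R)=1; free=2−1=1
SNF(R) diag = [2] → torsion [2]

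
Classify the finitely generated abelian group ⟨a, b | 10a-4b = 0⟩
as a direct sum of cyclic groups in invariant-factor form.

Answer: M ≅ ℤ^1 ⊕ ℤ/2

Derivation:
rank_ℚ(R)=1; free=2−1=1
SNF(R) diag = [2] → torsion [2]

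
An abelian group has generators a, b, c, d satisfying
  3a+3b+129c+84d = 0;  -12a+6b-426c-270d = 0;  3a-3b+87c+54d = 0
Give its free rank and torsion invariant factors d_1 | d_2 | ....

Answer: M ≅ ℤ^1 ⊕ ℤ/3 ⊕ ℤ/6 ⊕ ℤ/12

Derivation:
rank_ℚ(R)=3; free=4−3=1
SNF(R) diag = [3, 6, 12] → torsion [3, 6, 12]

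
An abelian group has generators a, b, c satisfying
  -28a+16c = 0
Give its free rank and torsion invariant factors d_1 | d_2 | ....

rank_ℚ(R)=1; free=3−1=2
SNF(R) diag = [4] → torsion [4]

Answer: M ≅ ℤ^2 ⊕ ℤ/4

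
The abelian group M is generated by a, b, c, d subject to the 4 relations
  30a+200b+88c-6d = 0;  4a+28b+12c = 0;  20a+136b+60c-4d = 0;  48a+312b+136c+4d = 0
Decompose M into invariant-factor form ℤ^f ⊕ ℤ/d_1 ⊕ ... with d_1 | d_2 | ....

Answer: M ≅ ℤ/2 ⊕ ℤ/4 ⊕ ℤ/4 ⊕ ℤ/12

Derivation:
rank_ℚ(R)=4; free=4−4=0
SNF(R) diag = [2, 4, 4, 12] → torsion [2, 4, 4, 12]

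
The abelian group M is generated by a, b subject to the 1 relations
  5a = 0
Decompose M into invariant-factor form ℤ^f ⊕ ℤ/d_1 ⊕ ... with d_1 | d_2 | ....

rank_ℚ(R)=1; free=2−1=1
SNF(R) diag = [5] → torsion [5]

Answer: M ≅ ℤ^1 ⊕ ℤ/5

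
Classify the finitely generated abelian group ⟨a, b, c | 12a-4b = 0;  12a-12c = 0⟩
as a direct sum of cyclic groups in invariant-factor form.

rank_ℚ(R)=2; free=3−2=1
SNF(R) diag = [4, 12] → torsion [4, 12]

Answer: M ≅ ℤ^1 ⊕ ℤ/4 ⊕ ℤ/12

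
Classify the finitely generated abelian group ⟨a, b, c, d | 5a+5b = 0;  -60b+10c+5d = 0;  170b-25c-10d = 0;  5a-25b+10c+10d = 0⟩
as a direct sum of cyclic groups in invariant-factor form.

Answer: M ≅ ℤ/5 ⊕ ℤ/5 ⊕ ℤ/5 ⊕ ℤ/10

Derivation:
rank_ℚ(R)=4; free=4−4=0
SNF(R) diag = [5, 5, 5, 10] → torsion [5, 5, 5, 10]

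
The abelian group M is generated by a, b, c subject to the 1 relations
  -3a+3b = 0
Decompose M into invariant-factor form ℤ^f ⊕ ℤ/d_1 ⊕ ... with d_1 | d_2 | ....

Answer: M ≅ ℤ^2 ⊕ ℤ/3

Derivation:
rank_ℚ(R)=1; free=3−1=2
SNF(R) diag = [3] → torsion [3]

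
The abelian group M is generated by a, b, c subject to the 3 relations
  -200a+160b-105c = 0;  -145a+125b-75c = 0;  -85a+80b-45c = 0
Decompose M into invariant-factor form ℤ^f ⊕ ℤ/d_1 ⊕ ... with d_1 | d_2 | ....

rank_ℚ(R)=3; free=3−3=0
SNF(R) diag = [5, 15, 45] → torsion [5, 15, 45]

Answer: M ≅ ℤ/5 ⊕ ℤ/15 ⊕ ℤ/45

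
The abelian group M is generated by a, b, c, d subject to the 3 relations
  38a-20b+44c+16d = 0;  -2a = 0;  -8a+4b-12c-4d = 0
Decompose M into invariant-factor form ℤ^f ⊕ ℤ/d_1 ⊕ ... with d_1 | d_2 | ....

rank_ℚ(R)=3; free=4−3=1
SNF(R) diag = [2, 4, 4] → torsion [2, 4, 4]

Answer: M ≅ ℤ^1 ⊕ ℤ/2 ⊕ ℤ/4 ⊕ ℤ/4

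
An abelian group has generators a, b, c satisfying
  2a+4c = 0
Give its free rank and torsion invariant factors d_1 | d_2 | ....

rank_ℚ(R)=1; free=3−1=2
SNF(R) diag = [2] → torsion [2]

Answer: M ≅ ℤ^2 ⊕ ℤ/2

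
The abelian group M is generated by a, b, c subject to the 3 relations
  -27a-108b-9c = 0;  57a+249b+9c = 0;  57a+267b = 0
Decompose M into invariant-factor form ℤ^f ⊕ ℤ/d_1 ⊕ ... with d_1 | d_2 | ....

rank_ℚ(R)=3; free=3−3=0
SNF(R) diag = [3, 9, 9] → torsion [3, 9, 9]

Answer: M ≅ ℤ/3 ⊕ ℤ/9 ⊕ ℤ/9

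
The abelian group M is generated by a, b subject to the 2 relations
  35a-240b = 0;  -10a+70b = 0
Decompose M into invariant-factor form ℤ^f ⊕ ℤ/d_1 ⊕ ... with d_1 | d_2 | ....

rank_ℚ(R)=2; free=2−2=0
SNF(R) diag = [5, 10] → torsion [5, 10]

Answer: M ≅ ℤ/5 ⊕ ℤ/10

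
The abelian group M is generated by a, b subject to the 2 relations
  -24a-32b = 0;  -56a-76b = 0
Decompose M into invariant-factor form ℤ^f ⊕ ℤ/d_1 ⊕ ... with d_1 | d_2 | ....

rank_ℚ(R)=2; free=2−2=0
SNF(R) diag = [4, 8] → torsion [4, 8]

Answer: M ≅ ℤ/4 ⊕ ℤ/8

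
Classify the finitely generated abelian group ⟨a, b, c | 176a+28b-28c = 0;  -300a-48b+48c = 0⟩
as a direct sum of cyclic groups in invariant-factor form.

rank_ℚ(R)=2; free=3−2=1
SNF(R) diag = [4, 12] → torsion [4, 12]

Answer: M ≅ ℤ^1 ⊕ ℤ/4 ⊕ ℤ/12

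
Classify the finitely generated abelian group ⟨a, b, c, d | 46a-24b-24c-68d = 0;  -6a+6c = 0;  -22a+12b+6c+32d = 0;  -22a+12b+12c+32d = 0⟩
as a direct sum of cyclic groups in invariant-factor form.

rank_ℚ(R)=4; free=4−4=0
SNF(R) diag = [2, 6, 12, 12] → torsion [2, 6, 12, 12]

Answer: M ≅ ℤ/2 ⊕ ℤ/6 ⊕ ℤ/12 ⊕ ℤ/12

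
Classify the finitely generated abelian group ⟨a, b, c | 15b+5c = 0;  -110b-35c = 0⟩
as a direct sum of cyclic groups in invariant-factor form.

rank_ℚ(R)=2; free=3−2=1
SNF(R) diag = [5, 5] → torsion [5, 5]

Answer: M ≅ ℤ^1 ⊕ ℤ/5 ⊕ ℤ/5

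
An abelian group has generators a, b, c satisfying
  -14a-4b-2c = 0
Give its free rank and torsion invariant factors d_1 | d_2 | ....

rank_ℚ(R)=1; free=3−1=2
SNF(R) diag = [2] → torsion [2]

Answer: M ≅ ℤ^2 ⊕ ℤ/2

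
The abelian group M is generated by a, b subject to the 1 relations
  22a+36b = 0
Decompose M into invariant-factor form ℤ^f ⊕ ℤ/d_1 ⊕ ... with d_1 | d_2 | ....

Answer: M ≅ ℤ^1 ⊕ ℤ/2

Derivation:
rank_ℚ(R)=1; free=2−1=1
SNF(R) diag = [2] → torsion [2]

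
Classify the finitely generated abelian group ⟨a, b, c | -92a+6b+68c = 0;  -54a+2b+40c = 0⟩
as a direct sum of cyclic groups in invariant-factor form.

rank_ℚ(R)=2; free=3−2=1
SNF(R) diag = [2, 2] → torsion [2, 2]

Answer: M ≅ ℤ^1 ⊕ ℤ/2 ⊕ ℤ/2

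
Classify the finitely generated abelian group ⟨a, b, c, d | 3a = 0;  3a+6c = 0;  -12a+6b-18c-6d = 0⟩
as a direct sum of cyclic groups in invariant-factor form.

rank_ℚ(R)=3; free=4−3=1
SNF(R) diag = [3, 6, 6] → torsion [3, 6, 6]

Answer: M ≅ ℤ^1 ⊕ ℤ/3 ⊕ ℤ/6 ⊕ ℤ/6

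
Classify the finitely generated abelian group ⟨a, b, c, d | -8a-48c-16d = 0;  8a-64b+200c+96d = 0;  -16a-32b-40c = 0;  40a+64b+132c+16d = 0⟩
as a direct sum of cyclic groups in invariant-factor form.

Answer: M ≅ ℤ/4 ⊕ ℤ/8 ⊕ ℤ/16 ⊕ ℤ/32

Derivation:
rank_ℚ(R)=4; free=4−4=0
SNF(R) diag = [4, 8, 16, 32] → torsion [4, 8, 16, 32]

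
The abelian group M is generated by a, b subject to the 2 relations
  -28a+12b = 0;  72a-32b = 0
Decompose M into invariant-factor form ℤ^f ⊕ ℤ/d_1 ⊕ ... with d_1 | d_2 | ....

Answer: M ≅ ℤ/4 ⊕ ℤ/8

Derivation:
rank_ℚ(R)=2; free=2−2=0
SNF(R) diag = [4, 8] → torsion [4, 8]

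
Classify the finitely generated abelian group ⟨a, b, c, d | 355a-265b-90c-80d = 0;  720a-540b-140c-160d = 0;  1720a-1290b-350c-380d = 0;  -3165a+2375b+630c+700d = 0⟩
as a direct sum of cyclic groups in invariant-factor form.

Answer: M ≅ ℤ/5 ⊕ ℤ/10 ⊕ ℤ/20 ⊕ ℤ/40

Derivation:
rank_ℚ(R)=4; free=4−4=0
SNF(R) diag = [5, 10, 20, 40] → torsion [5, 10, 20, 40]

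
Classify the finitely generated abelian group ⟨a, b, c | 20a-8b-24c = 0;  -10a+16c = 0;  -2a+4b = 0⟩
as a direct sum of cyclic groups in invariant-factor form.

Answer: M ≅ ℤ/2 ⊕ ℤ/4 ⊕ ℤ/8

Derivation:
rank_ℚ(R)=3; free=3−3=0
SNF(R) diag = [2, 4, 8] → torsion [2, 4, 8]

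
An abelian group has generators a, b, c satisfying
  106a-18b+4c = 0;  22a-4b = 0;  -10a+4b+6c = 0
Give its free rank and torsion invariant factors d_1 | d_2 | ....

Answer: M ≅ ℤ/2 ⊕ ℤ/2 ⊕ ℤ/6

Derivation:
rank_ℚ(R)=3; free=3−3=0
SNF(R) diag = [2, 2, 6] → torsion [2, 2, 6]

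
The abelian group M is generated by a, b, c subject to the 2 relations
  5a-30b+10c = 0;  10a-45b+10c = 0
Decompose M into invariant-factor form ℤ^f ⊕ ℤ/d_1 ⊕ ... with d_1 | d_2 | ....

Answer: M ≅ ℤ^1 ⊕ ℤ/5 ⊕ ℤ/5

Derivation:
rank_ℚ(R)=2; free=3−2=1
SNF(R) diag = [5, 5] → torsion [5, 5]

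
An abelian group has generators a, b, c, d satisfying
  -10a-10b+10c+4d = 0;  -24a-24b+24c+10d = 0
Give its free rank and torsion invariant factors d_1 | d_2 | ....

rank_ℚ(R)=2; free=4−2=2
SNF(R) diag = [2, 2] → torsion [2, 2]

Answer: M ≅ ℤ^2 ⊕ ℤ/2 ⊕ ℤ/2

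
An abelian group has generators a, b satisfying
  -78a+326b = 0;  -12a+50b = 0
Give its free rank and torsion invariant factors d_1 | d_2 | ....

rank_ℚ(R)=2; free=2−2=0
SNF(R) diag = [2, 6] → torsion [2, 6]

Answer: M ≅ ℤ/2 ⊕ ℤ/6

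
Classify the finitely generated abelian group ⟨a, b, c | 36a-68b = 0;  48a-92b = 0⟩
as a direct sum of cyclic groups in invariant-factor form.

rank_ℚ(R)=2; free=3−2=1
SNF(R) diag = [4, 12] → torsion [4, 12]

Answer: M ≅ ℤ^1 ⊕ ℤ/4 ⊕ ℤ/12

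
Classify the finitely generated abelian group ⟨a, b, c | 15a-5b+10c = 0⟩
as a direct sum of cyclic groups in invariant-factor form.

Answer: M ≅ ℤ^2 ⊕ ℤ/5

Derivation:
rank_ℚ(R)=1; free=3−1=2
SNF(R) diag = [5] → torsion [5]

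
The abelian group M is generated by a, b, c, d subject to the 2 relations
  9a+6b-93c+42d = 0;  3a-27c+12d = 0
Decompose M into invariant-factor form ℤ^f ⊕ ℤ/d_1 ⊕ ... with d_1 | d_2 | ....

Answer: M ≅ ℤ^2 ⊕ ℤ/3 ⊕ ℤ/6

Derivation:
rank_ℚ(R)=2; free=4−2=2
SNF(R) diag = [3, 6] → torsion [3, 6]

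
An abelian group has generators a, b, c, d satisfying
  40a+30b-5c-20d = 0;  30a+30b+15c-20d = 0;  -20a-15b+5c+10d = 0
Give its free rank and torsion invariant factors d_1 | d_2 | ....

rank_ℚ(R)=3; free=4−3=1
SNF(R) diag = [5, 5, 10] → torsion [5, 5, 10]

Answer: M ≅ ℤ^1 ⊕ ℤ/5 ⊕ ℤ/5 ⊕ ℤ/10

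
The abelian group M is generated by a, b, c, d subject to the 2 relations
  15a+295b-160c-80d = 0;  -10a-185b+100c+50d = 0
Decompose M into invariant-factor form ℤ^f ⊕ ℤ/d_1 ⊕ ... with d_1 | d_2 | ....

rank_ℚ(R)=2; free=4−2=2
SNF(R) diag = [5, 5] → torsion [5, 5]

Answer: M ≅ ℤ^2 ⊕ ℤ/5 ⊕ ℤ/5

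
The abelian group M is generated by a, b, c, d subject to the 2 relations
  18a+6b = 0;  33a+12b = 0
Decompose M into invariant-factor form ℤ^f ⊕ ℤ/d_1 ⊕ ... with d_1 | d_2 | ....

Answer: M ≅ ℤ^2 ⊕ ℤ/3 ⊕ ℤ/6

Derivation:
rank_ℚ(R)=2; free=4−2=2
SNF(R) diag = [3, 6] → torsion [3, 6]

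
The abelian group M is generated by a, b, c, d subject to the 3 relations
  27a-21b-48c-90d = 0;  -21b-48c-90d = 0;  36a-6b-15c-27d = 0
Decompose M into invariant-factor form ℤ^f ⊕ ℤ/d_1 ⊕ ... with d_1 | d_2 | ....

rank_ℚ(R)=3; free=4−3=1
SNF(R) diag = [3, 9, 27] → torsion [3, 9, 27]

Answer: M ≅ ℤ^1 ⊕ ℤ/3 ⊕ ℤ/9 ⊕ ℤ/27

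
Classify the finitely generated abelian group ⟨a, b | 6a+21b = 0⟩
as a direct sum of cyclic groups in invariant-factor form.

Answer: M ≅ ℤ^1 ⊕ ℤ/3

Derivation:
rank_ℚ(R)=1; free=2−1=1
SNF(R) diag = [3] → torsion [3]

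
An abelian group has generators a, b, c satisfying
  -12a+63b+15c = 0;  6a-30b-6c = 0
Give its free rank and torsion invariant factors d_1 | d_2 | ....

rank_ℚ(R)=2; free=3−2=1
SNF(R) diag = [3, 6] → torsion [3, 6]

Answer: M ≅ ℤ^1 ⊕ ℤ/3 ⊕ ℤ/6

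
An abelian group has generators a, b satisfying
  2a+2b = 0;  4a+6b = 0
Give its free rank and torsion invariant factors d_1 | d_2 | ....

rank_ℚ(R)=2; free=2−2=0
SNF(R) diag = [2, 2] → torsion [2, 2]

Answer: M ≅ ℤ/2 ⊕ ℤ/2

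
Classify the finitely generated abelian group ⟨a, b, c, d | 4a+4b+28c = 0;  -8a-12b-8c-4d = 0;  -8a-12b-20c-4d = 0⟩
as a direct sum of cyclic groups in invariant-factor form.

Answer: M ≅ ℤ^1 ⊕ ℤ/4 ⊕ ℤ/4 ⊕ ℤ/12

Derivation:
rank_ℚ(R)=3; free=4−3=1
SNF(R) diag = [4, 4, 12] → torsion [4, 4, 12]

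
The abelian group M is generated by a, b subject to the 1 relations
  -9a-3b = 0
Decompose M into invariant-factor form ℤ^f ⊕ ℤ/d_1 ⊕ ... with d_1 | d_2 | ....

Answer: M ≅ ℤ^1 ⊕ ℤ/3

Derivation:
rank_ℚ(R)=1; free=2−1=1
SNF(R) diag = [3] → torsion [3]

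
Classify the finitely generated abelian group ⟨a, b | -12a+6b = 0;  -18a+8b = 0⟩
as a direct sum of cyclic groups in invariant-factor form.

rank_ℚ(R)=2; free=2−2=0
SNF(R) diag = [2, 6] → torsion [2, 6]

Answer: M ≅ ℤ/2 ⊕ ℤ/6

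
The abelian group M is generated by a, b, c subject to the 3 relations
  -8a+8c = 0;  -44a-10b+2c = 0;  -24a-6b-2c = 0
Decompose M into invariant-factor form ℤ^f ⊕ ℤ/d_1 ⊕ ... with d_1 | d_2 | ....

rank_ℚ(R)=3; free=3−3=0
SNF(R) diag = [2, 4, 8] → torsion [2, 4, 8]

Answer: M ≅ ℤ/2 ⊕ ℤ/4 ⊕ ℤ/8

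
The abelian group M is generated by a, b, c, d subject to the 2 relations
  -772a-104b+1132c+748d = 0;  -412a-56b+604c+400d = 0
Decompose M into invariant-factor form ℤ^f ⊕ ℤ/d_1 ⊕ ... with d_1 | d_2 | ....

rank_ℚ(R)=2; free=4−2=2
SNF(R) diag = [4, 12] → torsion [4, 12]

Answer: M ≅ ℤ^2 ⊕ ℤ/4 ⊕ ℤ/12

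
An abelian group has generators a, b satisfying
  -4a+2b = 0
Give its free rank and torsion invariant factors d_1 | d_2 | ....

Answer: M ≅ ℤ^1 ⊕ ℤ/2

Derivation:
rank_ℚ(R)=1; free=2−1=1
SNF(R) diag = [2] → torsion [2]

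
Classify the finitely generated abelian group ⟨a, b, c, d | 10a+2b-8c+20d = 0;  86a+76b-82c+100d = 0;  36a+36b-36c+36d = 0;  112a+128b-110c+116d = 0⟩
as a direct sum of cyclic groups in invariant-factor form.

rank_ℚ(R)=4; free=4−4=0
SNF(R) diag = [2, 6, 18, 36] → torsion [2, 6, 18, 36]

Answer: M ≅ ℤ/2 ⊕ ℤ/6 ⊕ ℤ/18 ⊕ ℤ/36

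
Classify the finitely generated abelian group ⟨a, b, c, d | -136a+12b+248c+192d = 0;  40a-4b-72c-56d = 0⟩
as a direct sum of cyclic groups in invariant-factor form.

rank_ℚ(R)=2; free=4−2=2
SNF(R) diag = [4, 8] → torsion [4, 8]

Answer: M ≅ ℤ^2 ⊕ ℤ/4 ⊕ ℤ/8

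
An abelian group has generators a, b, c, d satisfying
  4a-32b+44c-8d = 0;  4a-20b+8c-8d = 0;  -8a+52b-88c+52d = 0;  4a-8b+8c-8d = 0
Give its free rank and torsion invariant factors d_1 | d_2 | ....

Answer: M ≅ ℤ/4 ⊕ ℤ/12 ⊕ ℤ/36 ⊕ ℤ/36

Derivation:
rank_ℚ(R)=4; free=4−4=0
SNF(R) diag = [4, 12, 36, 36] → torsion [4, 12, 36, 36]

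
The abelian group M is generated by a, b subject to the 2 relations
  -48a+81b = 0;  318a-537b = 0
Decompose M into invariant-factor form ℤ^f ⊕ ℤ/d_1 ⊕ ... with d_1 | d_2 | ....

rank_ℚ(R)=2; free=2−2=0
SNF(R) diag = [3, 6] → torsion [3, 6]

Answer: M ≅ ℤ/3 ⊕ ℤ/6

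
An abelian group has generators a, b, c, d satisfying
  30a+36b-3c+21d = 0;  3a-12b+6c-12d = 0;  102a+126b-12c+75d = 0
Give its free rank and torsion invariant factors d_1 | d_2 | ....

Answer: M ≅ ℤ^1 ⊕ ℤ/3 ⊕ ℤ/3 ⊕ ℤ/9

Derivation:
rank_ℚ(R)=3; free=4−3=1
SNF(R) diag = [3, 3, 9] → torsion [3, 3, 9]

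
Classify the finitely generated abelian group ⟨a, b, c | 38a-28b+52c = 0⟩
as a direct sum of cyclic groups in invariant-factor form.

rank_ℚ(R)=1; free=3−1=2
SNF(R) diag = [2] → torsion [2]

Answer: M ≅ ℤ^2 ⊕ ℤ/2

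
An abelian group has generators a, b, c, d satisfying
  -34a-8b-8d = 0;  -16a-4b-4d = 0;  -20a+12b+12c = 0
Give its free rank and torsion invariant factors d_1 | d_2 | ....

rank_ℚ(R)=3; free=4−3=1
SNF(R) diag = [2, 4, 12] → torsion [2, 4, 12]

Answer: M ≅ ℤ^1 ⊕ ℤ/2 ⊕ ℤ/4 ⊕ ℤ/12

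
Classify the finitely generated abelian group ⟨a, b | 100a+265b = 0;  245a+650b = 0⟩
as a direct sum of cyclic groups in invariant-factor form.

rank_ℚ(R)=2; free=2−2=0
SNF(R) diag = [5, 15] → torsion [5, 15]

Answer: M ≅ ℤ/5 ⊕ ℤ/15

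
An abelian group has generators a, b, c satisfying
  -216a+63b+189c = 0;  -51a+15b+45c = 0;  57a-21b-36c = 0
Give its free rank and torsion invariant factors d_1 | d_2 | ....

rank_ℚ(R)=3; free=3−3=0
SNF(R) diag = [3, 9, 27] → torsion [3, 9, 27]

Answer: M ≅ ℤ/3 ⊕ ℤ/9 ⊕ ℤ/27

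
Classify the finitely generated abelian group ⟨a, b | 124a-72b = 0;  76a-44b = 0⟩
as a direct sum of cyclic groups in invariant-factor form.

Answer: M ≅ ℤ/4 ⊕ ℤ/4

Derivation:
rank_ℚ(R)=2; free=2−2=0
SNF(R) diag = [4, 4] → torsion [4, 4]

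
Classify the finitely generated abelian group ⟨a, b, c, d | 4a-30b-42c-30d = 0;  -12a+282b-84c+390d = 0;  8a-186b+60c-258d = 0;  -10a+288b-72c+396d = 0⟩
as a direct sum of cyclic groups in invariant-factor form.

Answer: M ≅ ℤ/2 ⊕ ℤ/6 ⊕ ℤ/18 ⊕ ℤ/36

Derivation:
rank_ℚ(R)=4; free=4−4=0
SNF(R) diag = [2, 6, 18, 36] → torsion [2, 6, 18, 36]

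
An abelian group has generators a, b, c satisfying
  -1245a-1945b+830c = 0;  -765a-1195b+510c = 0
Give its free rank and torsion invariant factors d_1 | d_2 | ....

Answer: M ≅ ℤ^1 ⊕ ℤ/5 ⊕ ℤ/10

Derivation:
rank_ℚ(R)=2; free=3−2=1
SNF(R) diag = [5, 10] → torsion [5, 10]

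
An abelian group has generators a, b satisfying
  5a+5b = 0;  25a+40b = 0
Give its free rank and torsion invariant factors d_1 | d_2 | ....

rank_ℚ(R)=2; free=2−2=0
SNF(R) diag = [5, 15] → torsion [5, 15]

Answer: M ≅ ℤ/5 ⊕ ℤ/15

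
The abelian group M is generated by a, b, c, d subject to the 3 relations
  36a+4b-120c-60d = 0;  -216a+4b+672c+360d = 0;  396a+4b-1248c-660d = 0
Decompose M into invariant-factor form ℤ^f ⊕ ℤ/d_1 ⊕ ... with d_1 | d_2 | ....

rank_ℚ(R)=3; free=4−3=1
SNF(R) diag = [4, 12, 24] → torsion [4, 12, 24]

Answer: M ≅ ℤ^1 ⊕ ℤ/4 ⊕ ℤ/12 ⊕ ℤ/24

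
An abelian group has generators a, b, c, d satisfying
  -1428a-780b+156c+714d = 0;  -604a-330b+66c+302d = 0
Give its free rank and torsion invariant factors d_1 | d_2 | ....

rank_ℚ(R)=2; free=4−2=2
SNF(R) diag = [2, 6] → torsion [2, 6]

Answer: M ≅ ℤ^2 ⊕ ℤ/2 ⊕ ℤ/6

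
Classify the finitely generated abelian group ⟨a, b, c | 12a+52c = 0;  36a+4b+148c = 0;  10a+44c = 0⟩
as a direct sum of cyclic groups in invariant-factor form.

Answer: M ≅ ℤ/2 ⊕ ℤ/4 ⊕ ℤ/4

Derivation:
rank_ℚ(R)=3; free=3−3=0
SNF(R) diag = [2, 4, 4] → torsion [2, 4, 4]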